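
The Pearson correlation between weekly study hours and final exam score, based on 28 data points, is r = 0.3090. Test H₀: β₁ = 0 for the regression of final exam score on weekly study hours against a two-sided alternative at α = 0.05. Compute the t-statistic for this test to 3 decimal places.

t = r·√(n − 2)/√(1 − r²) = 0.3090·√26/√0.904519 = 1.657.
df = n − 2 = 26.
Two-sided p ≈ 0.1096, which is ≥ 0.05, so fail to reject H₀.
The data do not give significant evidence of a linear association between weekly study hours and final exam score.

t = 1.657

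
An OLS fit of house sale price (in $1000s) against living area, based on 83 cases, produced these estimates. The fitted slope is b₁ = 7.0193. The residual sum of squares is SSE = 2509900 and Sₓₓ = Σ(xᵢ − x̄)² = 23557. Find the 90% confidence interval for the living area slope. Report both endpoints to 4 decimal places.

(5.1110, 8.9276)

MSE = SSE/(n − 2) = 2509900/81 = 30986.4.
SE(b₁) = √(MSE/Sₓₓ) = √(30986.4/23557) = 1.1469.
df = n − 2 = 81.
t* = t_{0.05, 81} = 1.663884.
Margin = t* × SE = 1.663884 × 1.1469 = 1.908309.
CI: 7.0193 ± 1.908309 → (5.1110, 8.9276).
With 90% confidence, each one-unit increase in living area is associated with a change of between 5.1110 and 8.9276 $1000s in house sale price.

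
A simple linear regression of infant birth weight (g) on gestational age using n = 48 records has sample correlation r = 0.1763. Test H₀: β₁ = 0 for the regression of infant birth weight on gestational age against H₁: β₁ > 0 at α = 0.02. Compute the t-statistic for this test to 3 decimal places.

t = r·√(n − 2)/√(1 − r²) = 0.1763·√46/√0.968918 = 1.215.
df = n − 2 = 46.
One-sided p ≈ 0.1153, which is ≥ 0.02, so fail to reject H₀.
The data do not give significant evidence of a linear association between gestational age and infant birth weight.

t = 1.215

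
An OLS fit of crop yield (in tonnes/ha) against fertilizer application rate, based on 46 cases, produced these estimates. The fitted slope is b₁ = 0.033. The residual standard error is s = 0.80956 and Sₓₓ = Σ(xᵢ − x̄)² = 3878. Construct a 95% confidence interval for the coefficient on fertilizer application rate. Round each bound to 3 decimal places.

SE(b₁) = s/√Sₓₓ = 0.80956/√3878 = 0.0130001.
df = n − 2 = 44.
t* = t_{0.025, 44} = 2.015368.
Margin = t* × SE = 2.015368 × 0.0130001 = 0.02620.
CI: 0.033 ± 0.02620 → (0.007, 0.059).
With 95% confidence, each one-unit increase in fertilizer application rate is associated with a change of between 0.007 and 0.059 tonnes/ha in crop yield.

(0.007, 0.059)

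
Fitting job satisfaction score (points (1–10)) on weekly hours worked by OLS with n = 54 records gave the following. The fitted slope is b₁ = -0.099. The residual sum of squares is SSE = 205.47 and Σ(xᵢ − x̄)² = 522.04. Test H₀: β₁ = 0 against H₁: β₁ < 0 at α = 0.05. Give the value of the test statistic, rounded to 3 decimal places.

MSE = SSE/(n − 2) = 205.47/52 = 3.95135.
SE(b₁) = √(MSE/Sₓₓ) = √(3.95135/522.04) = 0.0870003.
t = -0.099 / 0.0870003 = -1.138.
df = n − 2 = 52.
One-sided p ≈ 0.1302, which is ≥ 0.05, so fail to reject H₀.
The data do not give significant evidence that the true slope on weekly hours worked is negative.

t = -1.138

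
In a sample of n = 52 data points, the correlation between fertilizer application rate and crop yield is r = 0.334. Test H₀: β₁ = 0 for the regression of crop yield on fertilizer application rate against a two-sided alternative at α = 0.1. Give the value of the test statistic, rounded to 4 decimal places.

t = 2.5056

t = r·√(n − 2)/√(1 − r²) = 0.334·√50/√0.888444 = 2.5056.
df = n − 2 = 50.
Two-sided p ≈ 0.0155, which is < 0.1, so reject H₀.
There is evidence of a linear association between fertilizer application rate and crop yield.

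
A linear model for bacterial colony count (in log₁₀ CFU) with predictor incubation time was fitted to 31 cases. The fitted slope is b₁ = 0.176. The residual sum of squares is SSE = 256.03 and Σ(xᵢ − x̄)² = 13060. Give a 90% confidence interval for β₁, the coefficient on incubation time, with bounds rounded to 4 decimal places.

MSE = SSE/(n − 2) = 256.03/29 = 8.82862.
SE(b₁) = √(MSE/Sₓₓ) = √(8.82862/13060) = 0.0260001.
df = n − 2 = 29.
t* = t_{0.05, 29} = 1.699127.
Margin = t* × SE = 1.699127 × 0.0260001 = 0.044177.
CI: 0.176 ± 0.044177 → (0.1318, 0.2202).
With 90% confidence, each one-unit increase in incubation time is associated with a change of between 0.1318 and 0.2202 log₁₀ CFU in bacterial colony count.

(0.1318, 0.2202)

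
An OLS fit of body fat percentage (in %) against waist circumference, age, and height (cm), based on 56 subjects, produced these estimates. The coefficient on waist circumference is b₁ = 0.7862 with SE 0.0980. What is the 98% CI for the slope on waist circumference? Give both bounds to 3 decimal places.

(0.551, 1.021)

df = n − k − 1 = 56 − 3 − 1 = 52.
t* = t_{0.01, 52} = 2.400225.
Margin = t* × SE = 2.400225 × 0.0980 = 0.23522.
CI: 0.7862 ± 0.23522 → (0.551, 1.021).
With 98% confidence, each one-unit increase in waist circumference is associated with a change of between 0.551 and 1.021 % in body fat percentage, holding the other predictors fixed.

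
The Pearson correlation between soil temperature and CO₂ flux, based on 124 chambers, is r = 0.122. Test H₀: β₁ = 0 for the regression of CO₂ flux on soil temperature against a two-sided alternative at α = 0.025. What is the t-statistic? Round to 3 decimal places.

t = 1.358

t = r·√(n − 2)/√(1 − r²) = 0.122·√122/√0.985116 = 1.358.
df = n − 2 = 122.
Two-sided p ≈ 0.1771, which is ≥ 0.025, so fail to reject H₀.
The data do not give significant evidence of a linear association between soil temperature and CO₂ flux.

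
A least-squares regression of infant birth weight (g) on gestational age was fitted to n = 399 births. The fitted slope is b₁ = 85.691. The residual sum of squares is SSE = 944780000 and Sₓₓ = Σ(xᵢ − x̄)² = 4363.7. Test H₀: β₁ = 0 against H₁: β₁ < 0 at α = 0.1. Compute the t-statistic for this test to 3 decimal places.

MSE = SSE/(n − 2) = 944780000/397 = 2.3798e+06.
SE(b₁) = √(MSE/Sₓₓ) = √(2.3798e+06/4363.7) = 23.353.
t = 85.691 / 23.353 = 3.669.
df = n − 2 = 397.
One-sided p ≈ 0.9999, which is ≥ 0.1, so fail to reject H₀.
The data do not give significant evidence that the true slope on gestational age is negative.

t = 3.669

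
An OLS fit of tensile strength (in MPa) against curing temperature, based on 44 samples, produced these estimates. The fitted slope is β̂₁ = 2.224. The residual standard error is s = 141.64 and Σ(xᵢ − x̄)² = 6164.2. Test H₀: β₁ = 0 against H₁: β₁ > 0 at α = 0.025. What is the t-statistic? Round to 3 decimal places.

SE(β̂₁) = s/√Sₓₓ = 141.64/√6164.2 = 1.80405.
t = 2.224 / 1.80405 = 1.233.
df = n − 2 = 42.
One-sided p ≈ 0.1123, which is ≥ 0.025, so fail to reject H₀.
The data do not give significant evidence that the true slope on curing temperature is positive.

t = 1.233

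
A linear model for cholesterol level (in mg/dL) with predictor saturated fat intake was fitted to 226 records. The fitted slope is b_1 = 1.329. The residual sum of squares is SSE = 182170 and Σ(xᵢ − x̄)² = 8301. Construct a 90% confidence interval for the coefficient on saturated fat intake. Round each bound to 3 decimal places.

MSE = SSE/(n − 2) = 182170/224 = 813.259.
SE(b_1) = √(MSE/Sₓₓ) = √(813.259/8301) = 0.313004.
df = n − 2 = 224.
t* = t_{0.05, 224} = 1.651685.
Margin = t* × SE = 1.651685 × 0.313004 = 0.51698.
CI: 1.329 ± 0.51698 → (0.812, 1.846).
With 90% confidence, each one-unit increase in saturated fat intake is associated with a change of between 0.812 and 1.846 mg/dL in cholesterol level.

(0.812, 1.846)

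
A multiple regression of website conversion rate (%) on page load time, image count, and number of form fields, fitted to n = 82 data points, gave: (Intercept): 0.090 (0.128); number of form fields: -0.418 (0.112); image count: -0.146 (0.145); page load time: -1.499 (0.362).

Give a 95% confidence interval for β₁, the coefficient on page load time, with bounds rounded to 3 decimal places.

(-2.220, -0.778)

Read off: b = -1.499, SE = 0.362 for page load time.
df = n − k − 1 = 82 − 3 − 1 = 78.
t* = t_{0.025, 78} = 1.990847.
Margin = t* × SE = 1.990847 × 0.362 = 0.72069.
CI: -1.499 ± 0.72069 → (-2.220, -0.778).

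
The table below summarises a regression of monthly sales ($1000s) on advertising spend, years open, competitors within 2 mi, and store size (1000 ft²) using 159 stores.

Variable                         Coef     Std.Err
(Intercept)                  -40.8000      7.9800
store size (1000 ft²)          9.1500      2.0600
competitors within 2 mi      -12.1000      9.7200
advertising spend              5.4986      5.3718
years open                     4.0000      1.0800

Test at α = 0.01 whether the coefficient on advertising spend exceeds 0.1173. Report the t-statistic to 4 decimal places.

t = 1.0018

Read off: b = 5.4986, SE = 5.3718 for advertising spend.
H₀: β₁ = 0.1173 vs H₁: β₁ > 0.1173.
t = (5.4986 − 0.1173) / 5.3718 = 1.0018.
df = n − k − 1 = 159 − 4 − 1 = 154.
One-sided p ≈ 0.1590, which is ≥ 0.01, so fail to reject H₀.
The data do not give significant evidence that the true slope on advertising spend exceeds 0.1173 $1000s per unit, holding the other predictors fixed.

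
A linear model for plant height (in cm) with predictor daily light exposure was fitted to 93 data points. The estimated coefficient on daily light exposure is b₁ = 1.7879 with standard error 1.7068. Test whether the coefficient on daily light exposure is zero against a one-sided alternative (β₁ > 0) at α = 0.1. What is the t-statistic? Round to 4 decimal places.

H₀: β₁ = 0 vs H₁: β₁ > 0.
t = (b₁ − β₁⁰)/SE = 1.7879 / 1.7068 = 1.0475.
df = n − 2 = 93 − 2 = 91.
One-sided p ≈ 0.1488, which is ≥ 0.1, so fail to reject H₀.
The data do not give significant evidence that the true slope on daily light exposure is positive.

t = 1.0475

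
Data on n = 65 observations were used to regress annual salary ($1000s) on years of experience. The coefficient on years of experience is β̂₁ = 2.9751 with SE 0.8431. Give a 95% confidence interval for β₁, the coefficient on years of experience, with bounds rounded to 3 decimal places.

df = n − 2 = 65 − 2 = 63.
t* = t_{0.025, 63} = 1.998341.
Margin = t* × SE = 1.998341 × 0.8431 = 1.68480.
CI: 2.9751 ± 1.68480 → (1.290, 4.660).
With 95% confidence, each one-unit increase in years of experience is associated with a change of between 1.290 and 4.660 $1000s in annual salary.

(1.290, 4.660)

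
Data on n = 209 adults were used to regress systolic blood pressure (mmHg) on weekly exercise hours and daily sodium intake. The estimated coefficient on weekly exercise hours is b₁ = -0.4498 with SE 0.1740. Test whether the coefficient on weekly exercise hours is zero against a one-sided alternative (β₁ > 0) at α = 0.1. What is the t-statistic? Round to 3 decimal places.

t = -2.585

H₀: β₁ = 0 vs H₁: β₁ > 0.
t = (b₁ − β₁⁰)/SE = -0.4498 / 0.1740 = -2.585.
df = n − k − 1 = 209 − 2 − 1 = 206.
One-sided p ≈ 0.9948, which is ≥ 0.1, so fail to reject H₀.
The data do not give significant evidence that the true slope on weekly exercise hours is positive, holding the other predictors fixed.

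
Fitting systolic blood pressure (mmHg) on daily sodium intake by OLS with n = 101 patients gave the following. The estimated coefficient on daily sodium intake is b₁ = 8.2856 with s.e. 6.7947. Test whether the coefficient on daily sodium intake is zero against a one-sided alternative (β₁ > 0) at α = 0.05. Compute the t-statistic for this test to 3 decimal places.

H₀: β₁ = 0 vs H₁: β₁ > 0.
t = (b₁ − β₁⁰)/SE = 8.2856 / 6.7947 = 1.219.
df = n − 2 = 101 − 2 = 99.
One-sided p ≈ 0.1128, which is ≥ 0.05, so fail to reject H₀.
The data do not give significant evidence that the true slope on daily sodium intake is positive.

t = 1.219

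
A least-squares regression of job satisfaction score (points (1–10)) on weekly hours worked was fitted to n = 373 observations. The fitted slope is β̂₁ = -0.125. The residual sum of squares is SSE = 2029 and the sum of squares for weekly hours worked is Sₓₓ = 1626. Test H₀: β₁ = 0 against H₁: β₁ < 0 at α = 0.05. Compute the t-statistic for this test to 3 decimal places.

MSE = SSE/(n − 2) = 2029/371 = 5.469.
SE(β̂₁) = √(MSE/Sₓₓ) = √(5.469/1626) = 0.0579954.
t = -0.125 / 0.0579954 = -2.155.
df = n − 2 = 371.
One-sided p ≈ 0.0159, which is < 0.05, so reject H₀.
There is evidence that the true slope on weekly hours worked is negative.

t = -2.155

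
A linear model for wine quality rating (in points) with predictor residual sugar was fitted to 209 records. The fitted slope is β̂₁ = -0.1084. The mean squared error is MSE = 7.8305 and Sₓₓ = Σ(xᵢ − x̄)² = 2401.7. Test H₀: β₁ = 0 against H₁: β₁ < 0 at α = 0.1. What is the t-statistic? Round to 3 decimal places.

t = -1.898

SE(β̂₁) = √(MSE/Sₓₓ) = √(7.8305/2401.7) = 0.0570999.
t = -0.1084 / 0.0570999 = -1.898.
df = n − 2 = 207.
One-sided p ≈ 0.0295, which is < 0.1, so reject H₀.
There is evidence that the true slope on residual sugar is negative.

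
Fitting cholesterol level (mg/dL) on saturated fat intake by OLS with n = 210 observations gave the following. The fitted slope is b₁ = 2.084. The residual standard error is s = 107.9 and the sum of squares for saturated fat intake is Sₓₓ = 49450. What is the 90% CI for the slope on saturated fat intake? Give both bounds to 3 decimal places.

(1.282, 2.886)

SE(b₁) = s/√Sₓₓ = 107.9/√49450 = 0.48522.
df = n − 2 = 208.
t* = t_{0.05, 208} = 1.652212.
Margin = t* × SE = 1.652212 × 0.48522 = 0.80169.
CI: 2.084 ± 0.80169 → (1.282, 2.886).
With 90% confidence, each one-unit increase in saturated fat intake is associated with a change of between 1.282 and 2.886 mg/dL in cholesterol level.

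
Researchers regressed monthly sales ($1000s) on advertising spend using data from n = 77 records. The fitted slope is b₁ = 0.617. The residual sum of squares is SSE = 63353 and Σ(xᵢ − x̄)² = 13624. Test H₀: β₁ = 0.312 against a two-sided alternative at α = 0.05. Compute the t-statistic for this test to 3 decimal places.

t = 1.225

MSE = SSE/(n − 2) = 63353/75 = 844.707.
SE(b₁) = √(MSE/Sₓₓ) = √(844.707/13624) = 0.249001.
t = (0.617 − 0.312) / 0.249001 = 1.225.
df = n − 2 = 75.
Two-sided p ≈ 0.2244, which is ≥ 0.05, so fail to reject H₀.
The data are consistent with a true slope of 0.312 $1000s per unit of advertising spend.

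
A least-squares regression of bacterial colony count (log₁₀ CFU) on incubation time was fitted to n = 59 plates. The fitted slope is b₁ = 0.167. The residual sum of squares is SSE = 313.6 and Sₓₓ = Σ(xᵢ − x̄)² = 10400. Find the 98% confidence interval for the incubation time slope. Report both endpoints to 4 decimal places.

(0.1119, 0.2221)

MSE = SSE/(n − 2) = 313.6/57 = 5.50175.
SE(b₁) = √(MSE/Sₓₓ) = √(5.50175/10400) = 0.0230003.
df = n − 2 = 57.
t* = t_{0.01, 57} = 2.393568.
Margin = t* × SE = 2.393568 × 0.0230003 = 0.055053.
CI: 0.167 ± 0.055053 → (0.1119, 0.2221).
With 98% confidence, each one-unit increase in incubation time is associated with a change of between 0.1119 and 0.2221 log₁₀ CFU in bacterial colony count.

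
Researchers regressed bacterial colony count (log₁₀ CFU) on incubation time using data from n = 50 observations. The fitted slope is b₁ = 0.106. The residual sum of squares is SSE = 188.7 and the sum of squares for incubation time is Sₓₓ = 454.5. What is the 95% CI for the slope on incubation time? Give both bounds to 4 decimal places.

MSE = SSE/(n − 2) = 188.7/48 = 3.93125.
SE(b₁) = √(MSE/Sₓₓ) = √(3.93125/454.5) = 0.0930033.
df = n − 2 = 48.
t* = t_{0.025, 48} = 2.010635.
Margin = t* × SE = 2.010635 × 0.0930033 = 0.186996.
CI: 0.106 ± 0.186996 → (-0.0810, 0.2930).
With 95% confidence, each one-unit increase in incubation time is associated with a change of between -0.0810 and 0.2930 log₁₀ CFU in bacterial colony count.

(-0.0810, 0.2930)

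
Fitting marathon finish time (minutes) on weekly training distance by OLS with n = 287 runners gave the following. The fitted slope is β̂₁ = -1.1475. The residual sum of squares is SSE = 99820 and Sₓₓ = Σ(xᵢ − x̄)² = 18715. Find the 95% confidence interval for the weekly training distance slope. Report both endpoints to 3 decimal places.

MSE = SSE/(n − 2) = 99820/285 = 350.246.
SE(β̂₁) = √(MSE/Sₓₓ) = √(350.246/18715) = 0.136802.
df = n − 2 = 285.
t* = t_{0.025, 285} = 1.968323.
Margin = t* × SE = 1.968323 × 0.136802 = 0.26927.
CI: -1.1475 ± 0.26927 → (-1.417, -0.878).
With 95% confidence, each one-unit increase in weekly training distance is associated with a change of between -1.417 and -0.878 minutes in marathon finish time.

(-1.417, -0.878)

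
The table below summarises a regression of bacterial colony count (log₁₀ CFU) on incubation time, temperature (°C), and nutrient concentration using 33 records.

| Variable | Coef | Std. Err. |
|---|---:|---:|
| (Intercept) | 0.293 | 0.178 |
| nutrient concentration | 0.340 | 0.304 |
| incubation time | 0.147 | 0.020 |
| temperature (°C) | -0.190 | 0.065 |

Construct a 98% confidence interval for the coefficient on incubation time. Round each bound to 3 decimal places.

(0.098, 0.196)

Read off: b = 0.147, SE = 0.020 for incubation time.
df = n − k − 1 = 33 − 3 − 1 = 29.
t* = t_{0.01, 29} = 2.462021.
Margin = t* × SE = 2.462021 × 0.020 = 0.04924.
CI: 0.147 ± 0.04924 → (0.098, 0.196).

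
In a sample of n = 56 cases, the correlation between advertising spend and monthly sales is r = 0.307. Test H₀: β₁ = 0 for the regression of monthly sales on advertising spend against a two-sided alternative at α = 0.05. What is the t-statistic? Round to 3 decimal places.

t = r·√(n − 2)/√(1 − r²) = 0.307·√54/√0.905751 = 2.370.
df = n − 2 = 54.
Two-sided p ≈ 0.0214, which is < 0.05, so reject H₀.
There is evidence of a linear association between advertising spend and monthly sales.

t = 2.370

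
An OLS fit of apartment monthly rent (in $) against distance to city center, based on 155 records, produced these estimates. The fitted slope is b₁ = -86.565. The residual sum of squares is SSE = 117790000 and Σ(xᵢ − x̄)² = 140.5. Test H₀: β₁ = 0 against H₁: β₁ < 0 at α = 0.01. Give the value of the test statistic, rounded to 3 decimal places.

MSE = SSE/(n − 2) = 117790000/153 = 769869.
SE(b₁) = √(MSE/Sₓₓ) = √(769869/140.5) = 74.0236.
t = -86.565 / 74.0236 = -1.169.
df = n − 2 = 153.
One-sided p ≈ 0.1220, which is ≥ 0.01, so fail to reject H₀.
The data do not give significant evidence that the true slope on distance to city center is negative.

t = -1.169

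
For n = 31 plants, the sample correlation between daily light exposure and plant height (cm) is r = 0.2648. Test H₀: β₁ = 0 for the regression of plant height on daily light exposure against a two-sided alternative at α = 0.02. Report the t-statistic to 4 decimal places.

t = r·√(n − 2)/√(1 − r²) = 0.2648·√29/√0.929881 = 1.4788.
df = n − 2 = 29.
Two-sided p ≈ 0.1500, which is ≥ 0.02, so fail to reject H₀.
The data do not give significant evidence of a linear association between daily light exposure and plant height.

t = 1.4788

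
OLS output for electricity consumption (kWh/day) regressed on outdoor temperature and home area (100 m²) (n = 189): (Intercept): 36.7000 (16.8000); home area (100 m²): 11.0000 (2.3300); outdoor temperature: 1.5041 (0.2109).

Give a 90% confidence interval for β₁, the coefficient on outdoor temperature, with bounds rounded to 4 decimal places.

(1.1555, 1.8527)

Read off: b = 1.5041, SE = 0.2109 for outdoor temperature.
df = n − k − 1 = 189 − 2 − 1 = 186.
t* = t_{0.05, 186} = 1.653087.
Margin = t* × SE = 1.653087 × 0.2109 = 0.348636.
CI: 1.5041 ± 0.348636 → (1.1555, 1.8527).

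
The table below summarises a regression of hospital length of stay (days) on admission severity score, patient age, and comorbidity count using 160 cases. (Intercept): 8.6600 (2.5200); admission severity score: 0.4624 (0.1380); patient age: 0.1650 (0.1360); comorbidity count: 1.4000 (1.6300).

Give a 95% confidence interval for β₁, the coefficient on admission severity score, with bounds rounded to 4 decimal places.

(0.1898, 0.7350)

Read off: b = 0.4624, SE = 0.1380 for admission severity score.
df = n − k − 1 = 160 − 3 − 1 = 156.
t* = t_{0.025, 156} = 1.975288.
Margin = t* × SE = 1.975288 × 0.1380 = 0.272590.
CI: 0.4624 ± 0.272590 → (0.1898, 0.7350).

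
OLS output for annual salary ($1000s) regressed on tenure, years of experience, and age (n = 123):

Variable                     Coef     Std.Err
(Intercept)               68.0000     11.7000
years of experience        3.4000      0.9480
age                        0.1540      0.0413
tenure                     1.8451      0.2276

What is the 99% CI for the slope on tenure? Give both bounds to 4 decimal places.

Read off: b = 1.8451, SE = 0.2276 for tenure.
df = n − k − 1 = 123 − 3 − 1 = 119.
t* = t_{0.005, 119} = 2.617776.
Margin = t* × SE = 2.617776 × 0.2276 = 0.595806.
CI: 1.8451 ± 0.595806 → (1.2493, 2.4409).

(1.2493, 2.4409)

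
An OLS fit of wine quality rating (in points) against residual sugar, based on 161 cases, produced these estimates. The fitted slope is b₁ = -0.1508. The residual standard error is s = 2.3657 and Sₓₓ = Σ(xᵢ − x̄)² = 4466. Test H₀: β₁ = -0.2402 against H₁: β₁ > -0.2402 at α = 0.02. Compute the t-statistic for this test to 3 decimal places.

t = 2.525

SE(b₁) = s/√Sₓₓ = 2.3657/√4466 = 0.0353998.
t = (-0.1508 − (-0.2402)) / 0.0353998 = 2.525.
df = n − 2 = 159.
One-sided p ≈ 0.0063, which is < 0.02, so reject H₀.
There is evidence that the true slope on residual sugar exceeds -0.2402 points per unit.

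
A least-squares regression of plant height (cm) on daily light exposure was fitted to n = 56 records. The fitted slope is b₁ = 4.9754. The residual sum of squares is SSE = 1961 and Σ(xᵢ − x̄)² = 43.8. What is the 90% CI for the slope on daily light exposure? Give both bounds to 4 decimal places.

MSE = SSE/(n − 2) = 1961/54 = 36.3148.
SE(b₁) = √(MSE/Sₓₓ) = √(36.3148/43.8) = 0.910552.
df = n − 2 = 54.
t* = t_{0.05, 54} = 1.673565.
Margin = t* × SE = 1.673565 × 0.910552 = 1.523868.
CI: 4.9754 ± 1.523868 → (3.4515, 6.4993).
With 90% confidence, each one-unit increase in daily light exposure is associated with a change of between 3.4515 and 6.4993 cm in plant height.

(3.4515, 6.4993)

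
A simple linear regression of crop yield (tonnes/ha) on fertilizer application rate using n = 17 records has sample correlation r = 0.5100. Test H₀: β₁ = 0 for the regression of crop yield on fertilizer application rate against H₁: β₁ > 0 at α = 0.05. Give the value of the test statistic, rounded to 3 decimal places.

t = r·√(n − 2)/√(1 − r²) = 0.5100·√15/√0.7399 = 2.296.
df = n − 2 = 15.
One-sided p ≈ 0.0182, which is < 0.05, so reject H₀.
There is evidence of a linear association between fertilizer application rate and crop yield.

t = 2.296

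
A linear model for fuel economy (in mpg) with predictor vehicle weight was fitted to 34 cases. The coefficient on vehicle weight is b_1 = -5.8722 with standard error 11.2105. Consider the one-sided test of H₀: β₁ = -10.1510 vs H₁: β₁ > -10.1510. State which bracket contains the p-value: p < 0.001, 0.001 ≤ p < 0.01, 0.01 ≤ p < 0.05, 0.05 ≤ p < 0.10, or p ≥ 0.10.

p ≥ 0.10

t = (-5.8722 − (-10.1510)) / 11.2105 = 0.382.
df = n − 2 = 34 − 2 = 32.
One-sided p = P(T_{32} > t) ≈ 0.3526.
So p ≥ 0.10.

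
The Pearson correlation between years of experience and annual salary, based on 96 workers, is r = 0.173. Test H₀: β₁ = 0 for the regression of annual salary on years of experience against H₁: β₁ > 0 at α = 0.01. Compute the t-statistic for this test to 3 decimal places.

t = 1.703

t = r·√(n − 2)/√(1 − r²) = 0.173·√94/√0.970071 = 1.703.
df = n − 2 = 94.
One-sided p ≈ 0.0459, which is ≥ 0.01, so fail to reject H₀.
The data do not give significant evidence of a linear association between years of experience and annual salary.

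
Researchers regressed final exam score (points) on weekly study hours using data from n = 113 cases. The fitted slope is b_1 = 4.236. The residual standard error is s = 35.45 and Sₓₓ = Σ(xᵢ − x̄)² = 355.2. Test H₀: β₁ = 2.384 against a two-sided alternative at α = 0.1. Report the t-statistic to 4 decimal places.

t = 0.9846

SE(b_1) = s/√Sₓₓ = 35.45/√355.2 = 1.88096.
t = (4.236 − 2.384) / 1.88096 = 0.9846.
df = n − 2 = 111.
Two-sided p ≈ 0.3270, which is ≥ 0.1, so fail to reject H₀.
The data are consistent with a true slope of 2.384 points per unit of weekly study hours.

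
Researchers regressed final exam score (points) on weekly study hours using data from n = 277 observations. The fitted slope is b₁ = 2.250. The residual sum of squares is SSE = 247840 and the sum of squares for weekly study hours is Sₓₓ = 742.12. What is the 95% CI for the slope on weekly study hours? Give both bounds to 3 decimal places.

MSE = SSE/(n − 2) = 247840/275 = 901.236.
SE(b₁) = √(MSE/Sₓₓ) = √(901.236/742.12) = 1.102.
df = n − 2 = 275.
t* = t_{0.025, 275} = 1.968628.
Margin = t* × SE = 1.968628 × 1.102 = 2.16943.
CI: 2.250 ± 2.16943 → (0.081, 4.419).
With 95% confidence, each one-unit increase in weekly study hours is associated with a change of between 0.081 and 4.419 points in final exam score.

(0.081, 4.419)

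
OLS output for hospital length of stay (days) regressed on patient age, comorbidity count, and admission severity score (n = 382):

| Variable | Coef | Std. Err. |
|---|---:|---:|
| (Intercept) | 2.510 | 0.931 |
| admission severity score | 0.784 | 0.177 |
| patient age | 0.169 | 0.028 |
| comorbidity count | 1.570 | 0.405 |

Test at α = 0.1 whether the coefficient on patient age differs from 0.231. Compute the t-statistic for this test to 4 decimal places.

Read off: b = 0.169, SE = 0.028 for patient age.
H₀: β₁ = 0.231 vs H₁: β₁ ≠ 0.231.
t = (0.169 − 0.231) / 0.028 = -2.2143.
df = n − k − 1 = 382 − 3 − 1 = 378.
Two-sided p ≈ 0.0274, which is < 0.1, so reject H₀.
There is evidence that the true slope on patient age differs from 0.231 days per unit, holding the other predictors fixed.

t = -2.2143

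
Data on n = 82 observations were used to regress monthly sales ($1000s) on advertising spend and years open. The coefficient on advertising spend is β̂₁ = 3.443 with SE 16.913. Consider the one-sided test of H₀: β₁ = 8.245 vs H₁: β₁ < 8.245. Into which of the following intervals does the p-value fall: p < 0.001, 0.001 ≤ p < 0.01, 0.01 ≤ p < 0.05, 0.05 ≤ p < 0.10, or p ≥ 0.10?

p ≥ 0.10

t = (3.443 − 8.245) / 16.913 = -0.284.
df = n − k − 1 = 82 − 2 − 1 = 79.
One-sided p = P(T_{79} < t) ≈ 0.3886.
So p ≥ 0.10.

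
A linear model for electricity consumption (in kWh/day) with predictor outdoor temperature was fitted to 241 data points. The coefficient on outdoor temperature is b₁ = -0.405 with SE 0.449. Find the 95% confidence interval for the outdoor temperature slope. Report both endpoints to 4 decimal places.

df = n − 2 = 241 − 2 = 239.
t* = t_{0.025, 239} = 1.969939.
Margin = t* × SE = 1.969939 × 0.449 = 0.884503.
CI: -0.405 ± 0.884503 → (-1.2895, 0.4795).
With 95% confidence, each one-unit increase in outdoor temperature is associated with a change of between -1.2895 and 0.4795 kWh/day in electricity consumption.

(-1.2895, 0.4795)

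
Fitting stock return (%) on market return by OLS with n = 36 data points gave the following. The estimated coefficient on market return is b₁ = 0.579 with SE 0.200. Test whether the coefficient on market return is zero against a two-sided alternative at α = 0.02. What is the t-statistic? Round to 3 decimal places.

t = 2.895

H₀: β₁ = 0 vs H₁: β₁ ≠ 0.
t = (b₁ − β₁⁰)/SE = 0.579 / 0.200 = 2.895.
df = n − 2 = 36 − 2 = 34.
Two-sided p ≈ 0.0066, which is < 0.02, so reject H₀.
There is evidence that market return is associated with stock return.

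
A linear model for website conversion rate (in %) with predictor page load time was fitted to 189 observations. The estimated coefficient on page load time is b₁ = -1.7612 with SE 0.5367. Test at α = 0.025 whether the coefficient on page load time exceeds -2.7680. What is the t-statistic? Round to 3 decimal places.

t = 1.876

H₀: β₁ = -2.7680 vs H₁: β₁ > -2.7680.
t = (b₁ − β₁⁰)/SE = (-1.7612 − (-2.7680)) / 0.5367 = 1.876.
df = n − 2 = 189 − 2 = 187.
One-sided p ≈ 0.0311, which is ≥ 0.025, so fail to reject H₀.
The data do not give significant evidence that the true slope on page load time exceeds -2.7680 % per unit.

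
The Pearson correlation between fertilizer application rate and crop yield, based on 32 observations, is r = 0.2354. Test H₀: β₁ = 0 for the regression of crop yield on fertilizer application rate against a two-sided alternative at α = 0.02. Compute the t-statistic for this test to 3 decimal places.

t = 1.327

t = r·√(n − 2)/√(1 − r²) = 0.2354·√30/√0.944587 = 1.327.
df = n − 2 = 30.
Two-sided p ≈ 0.1946, which is ≥ 0.02, so fail to reject H₀.
The data do not give significant evidence of a linear association between fertilizer application rate and crop yield.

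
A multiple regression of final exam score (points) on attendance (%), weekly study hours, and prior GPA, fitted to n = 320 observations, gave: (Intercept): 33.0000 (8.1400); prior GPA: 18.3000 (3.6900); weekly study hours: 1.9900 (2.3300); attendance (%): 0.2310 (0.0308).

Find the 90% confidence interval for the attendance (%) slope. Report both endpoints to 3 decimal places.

Read off: b = 0.2310, SE = 0.0308 for attendance (%).
df = n − k − 1 = 320 − 3 − 1 = 316.
t* = t_{0.05, 316} = 1.64969.
Margin = t* × SE = 1.64969 × 0.0308 = 0.05081.
CI: 0.2310 ± 0.05081 → (0.180, 0.282).

(0.180, 0.282)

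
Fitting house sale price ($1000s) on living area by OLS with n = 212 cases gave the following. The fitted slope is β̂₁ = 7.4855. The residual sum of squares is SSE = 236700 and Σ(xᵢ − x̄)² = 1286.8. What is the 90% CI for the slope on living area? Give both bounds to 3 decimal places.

(5.939, 9.032)

MSE = SSE/(n − 2) = 236700/210 = 1127.14.
SE(β̂₁) = √(MSE/Sₓₓ) = √(1127.14/1286.8) = 0.93591.
df = n − 2 = 210.
t* = t_{0.05, 210} = 1.652142.
Margin = t* × SE = 1.652142 × 0.93591 = 1.54626.
CI: 7.4855 ± 1.54626 → (5.939, 9.032).
With 90% confidence, each one-unit increase in living area is associated with a change of between 5.939 and 9.032 $1000s in house sale price.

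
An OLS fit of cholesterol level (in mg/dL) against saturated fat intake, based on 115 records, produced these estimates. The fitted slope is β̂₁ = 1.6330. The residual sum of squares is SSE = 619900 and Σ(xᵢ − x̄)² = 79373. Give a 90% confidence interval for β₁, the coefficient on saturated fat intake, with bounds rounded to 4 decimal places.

(1.1970, 2.0690)

MSE = SSE/(n − 2) = 619900/113 = 5485.84.
SE(β̂₁) = √(MSE/Sₓₓ) = √(5485.84/79373) = 0.262897.
df = n − 2 = 113.
t* = t_{0.05, 113} = 1.65845.
Margin = t* × SE = 1.65845 × 0.262897 = 0.436001.
CI: 1.6330 ± 0.436001 → (1.1970, 2.0690).
With 90% confidence, each one-unit increase in saturated fat intake is associated with a change of between 1.1970 and 2.0690 mg/dL in cholesterol level.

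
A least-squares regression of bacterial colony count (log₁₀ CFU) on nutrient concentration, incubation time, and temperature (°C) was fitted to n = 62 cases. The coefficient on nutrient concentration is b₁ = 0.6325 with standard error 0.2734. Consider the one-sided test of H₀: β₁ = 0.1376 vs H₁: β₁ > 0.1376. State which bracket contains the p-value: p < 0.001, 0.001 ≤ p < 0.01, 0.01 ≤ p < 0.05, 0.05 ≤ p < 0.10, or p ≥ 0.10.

t = (0.6325 − 0.1376) / 0.2734 = 1.810.
df = n − k − 1 = 62 − 3 − 1 = 58.
One-sided p = P(T_{58} > t) ≈ 0.0377.
So 0.01 ≤ p < 0.05.

0.01 ≤ p < 0.05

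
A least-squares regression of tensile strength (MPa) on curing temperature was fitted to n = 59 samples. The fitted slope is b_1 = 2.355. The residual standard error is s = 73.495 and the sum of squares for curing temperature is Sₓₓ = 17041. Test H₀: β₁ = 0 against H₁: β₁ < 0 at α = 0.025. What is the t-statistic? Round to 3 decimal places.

t = 4.183

SE(b_1) = s/√Sₓₓ = 73.495/√17041 = 0.563002.
t = 2.355 / 0.563002 = 4.183.
df = n − 2 = 57.
One-sided p ≈ 0.9999, which is ≥ 0.025, so fail to reject H₀.
The data do not give significant evidence that the true slope on curing temperature is negative.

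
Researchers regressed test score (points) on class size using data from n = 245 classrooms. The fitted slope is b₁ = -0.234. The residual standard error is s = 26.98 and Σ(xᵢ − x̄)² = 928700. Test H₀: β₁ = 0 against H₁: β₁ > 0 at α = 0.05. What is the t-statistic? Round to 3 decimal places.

t = -8.358

SE(b₁) = s/√Sₓₓ = 26.98/√928700 = 0.0279965.
t = -0.234 / 0.0279965 = -8.358.
df = n − 2 = 243.
One-sided p ≈ 1.0000, which is ≥ 0.05, so fail to reject H₀.
The data do not give significant evidence that the true slope on class size is positive.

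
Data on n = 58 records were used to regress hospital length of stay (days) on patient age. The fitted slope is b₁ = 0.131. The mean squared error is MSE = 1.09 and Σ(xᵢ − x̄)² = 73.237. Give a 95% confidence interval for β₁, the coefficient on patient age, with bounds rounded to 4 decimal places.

SE(b₁) = √(MSE/Sₓₓ) = √(1.09/73.237) = 0.121997.
df = n − 2 = 56.
t* = t_{0.025, 56} = 2.003241.
Margin = t* × SE = 2.003241 × 0.121997 = 0.244389.
CI: 0.131 ± 0.244389 → (-0.1134, 0.3754).
With 95% confidence, each one-unit increase in patient age is associated with a change of between -0.1134 and 0.3754 days in hospital length of stay.

(-0.1134, 0.3754)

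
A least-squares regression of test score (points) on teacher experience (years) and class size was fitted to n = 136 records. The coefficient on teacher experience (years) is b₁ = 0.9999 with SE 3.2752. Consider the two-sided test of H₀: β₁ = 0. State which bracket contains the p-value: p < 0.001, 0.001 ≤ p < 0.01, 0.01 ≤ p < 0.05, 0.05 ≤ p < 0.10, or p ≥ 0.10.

p ≥ 0.10

t = 0.9999 / 3.2752 = 0.305.
df = n − k − 1 = 136 − 2 − 1 = 133.
Two-sided p = 2·P(T_{133} > |t|) ≈ 0.7606.
So p ≥ 0.10.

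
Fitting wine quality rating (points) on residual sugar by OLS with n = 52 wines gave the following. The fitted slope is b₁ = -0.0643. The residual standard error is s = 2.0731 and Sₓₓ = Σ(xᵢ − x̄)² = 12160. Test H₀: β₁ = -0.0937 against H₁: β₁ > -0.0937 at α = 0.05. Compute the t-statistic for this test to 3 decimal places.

t = 1.564

SE(b₁) = s/√Sₓₓ = 2.0731/√12160 = 0.0187998.
t = (-0.0643 − (-0.0937)) / 0.0187998 = 1.564.
df = n − 2 = 50.
One-sided p ≈ 0.0621, which is ≥ 0.05, so fail to reject H₀.
The data do not give significant evidence that the true slope on residual sugar exceeds -0.0937 points per unit.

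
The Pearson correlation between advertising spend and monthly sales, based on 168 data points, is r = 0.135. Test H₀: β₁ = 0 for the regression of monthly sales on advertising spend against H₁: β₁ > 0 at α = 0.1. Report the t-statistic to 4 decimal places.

t = 1.7554

t = r·√(n − 2)/√(1 − r²) = 0.135·√166/√0.981775 = 1.7554.
df = n − 2 = 166.
One-sided p ≈ 0.0405, which is < 0.1, so reject H₀.
There is evidence of a linear association between advertising spend and monthly sales.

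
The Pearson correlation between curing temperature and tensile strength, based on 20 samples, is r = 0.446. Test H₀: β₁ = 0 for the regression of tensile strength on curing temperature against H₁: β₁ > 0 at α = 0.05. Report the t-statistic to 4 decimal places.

t = r·√(n − 2)/√(1 − r²) = 0.446·√18/√0.801084 = 2.1141.
df = n − 2 = 18.
One-sided p ≈ 0.0244, which is < 0.05, so reject H₀.
There is evidence of a linear association between curing temperature and tensile strength.

t = 2.1141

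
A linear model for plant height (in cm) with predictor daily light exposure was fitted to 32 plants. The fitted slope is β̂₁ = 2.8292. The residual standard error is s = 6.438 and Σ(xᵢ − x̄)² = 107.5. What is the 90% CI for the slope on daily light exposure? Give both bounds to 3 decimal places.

(1.775, 3.883)

SE(β̂₁) = s/√Sₓₓ = 6.438/√107.5 = 0.620936.
df = n − 2 = 30.
t* = t_{0.05, 30} = 1.697261.
Margin = t* × SE = 1.697261 × 0.620936 = 1.05389.
CI: 2.8292 ± 1.05389 → (1.775, 3.883).
With 90% confidence, each one-unit increase in daily light exposure is associated with a change of between 1.775 and 3.883 cm in plant height.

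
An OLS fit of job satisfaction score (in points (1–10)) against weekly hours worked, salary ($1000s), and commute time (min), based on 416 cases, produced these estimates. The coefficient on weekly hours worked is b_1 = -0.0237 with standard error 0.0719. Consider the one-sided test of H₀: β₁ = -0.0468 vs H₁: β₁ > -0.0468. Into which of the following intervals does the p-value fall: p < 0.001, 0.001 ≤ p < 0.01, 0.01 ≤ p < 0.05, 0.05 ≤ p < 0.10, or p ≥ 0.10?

t = (-0.0237 − (-0.0468)) / 0.0719 = 0.321.
df = n − k − 1 = 416 − 3 − 1 = 412.
One-sided p = P(T_{412} > t) ≈ 0.3741.
So p ≥ 0.10.

p ≥ 0.10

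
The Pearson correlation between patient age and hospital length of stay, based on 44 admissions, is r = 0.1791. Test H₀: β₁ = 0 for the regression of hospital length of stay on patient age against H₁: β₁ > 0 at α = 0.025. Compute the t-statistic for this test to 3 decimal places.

t = 1.180

t = r·√(n − 2)/√(1 − r²) = 0.1791·√42/√0.967923 = 1.180.
df = n − 2 = 42.
One-sided p ≈ 0.1224, which is ≥ 0.025, so fail to reject H₀.
The data do not give significant evidence of a linear association between patient age and hospital length of stay.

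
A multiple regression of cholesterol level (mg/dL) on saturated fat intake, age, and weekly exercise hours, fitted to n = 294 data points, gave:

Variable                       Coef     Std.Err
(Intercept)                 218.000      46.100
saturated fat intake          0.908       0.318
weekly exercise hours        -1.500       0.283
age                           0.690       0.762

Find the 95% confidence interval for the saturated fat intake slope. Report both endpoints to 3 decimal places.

Read off: b = 0.908, SE = 0.318 for saturated fat intake.
df = n − k − 1 = 294 − 3 − 1 = 290.
t* = t_{0.025, 290} = 1.968178.
Margin = t* × SE = 1.968178 × 0.318 = 0.62588.
CI: 0.908 ± 0.62588 → (0.282, 1.534).

(0.282, 1.534)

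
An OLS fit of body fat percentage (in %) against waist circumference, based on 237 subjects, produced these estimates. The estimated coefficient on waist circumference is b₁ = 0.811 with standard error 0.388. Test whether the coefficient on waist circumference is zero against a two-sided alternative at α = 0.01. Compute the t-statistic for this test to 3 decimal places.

H₀: β₁ = 0 vs H₁: β₁ ≠ 0.
t = (b₁ − β₁⁰)/SE = 0.811 / 0.388 = 2.090.
df = n − 2 = 237 − 2 = 235.
Two-sided p ≈ 0.0377, which is ≥ 0.01, so fail to reject H₀.
The data do not give significant evidence of an association between waist circumference and body fat percentage.

t = 2.090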